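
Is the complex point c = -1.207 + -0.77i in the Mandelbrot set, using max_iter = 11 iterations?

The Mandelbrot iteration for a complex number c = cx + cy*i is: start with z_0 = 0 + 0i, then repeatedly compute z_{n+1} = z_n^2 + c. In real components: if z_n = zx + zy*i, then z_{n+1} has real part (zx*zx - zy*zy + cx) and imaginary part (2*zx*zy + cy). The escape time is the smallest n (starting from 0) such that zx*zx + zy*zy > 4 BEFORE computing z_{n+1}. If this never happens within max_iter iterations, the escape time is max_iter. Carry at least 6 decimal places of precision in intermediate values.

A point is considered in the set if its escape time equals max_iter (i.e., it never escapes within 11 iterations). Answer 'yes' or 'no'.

z_0 = 0 + 0i, c = -1.2070 + -0.7700i
Iter 1: z = -1.2070 + -0.7700i, |z|^2 = 2.0497
Iter 2: z = -0.3431 + 1.0888i, |z|^2 = 1.3031
Iter 3: z = -2.2748 + -1.5170i, |z|^2 = 7.4759
Escaped at iteration 3

Answer: no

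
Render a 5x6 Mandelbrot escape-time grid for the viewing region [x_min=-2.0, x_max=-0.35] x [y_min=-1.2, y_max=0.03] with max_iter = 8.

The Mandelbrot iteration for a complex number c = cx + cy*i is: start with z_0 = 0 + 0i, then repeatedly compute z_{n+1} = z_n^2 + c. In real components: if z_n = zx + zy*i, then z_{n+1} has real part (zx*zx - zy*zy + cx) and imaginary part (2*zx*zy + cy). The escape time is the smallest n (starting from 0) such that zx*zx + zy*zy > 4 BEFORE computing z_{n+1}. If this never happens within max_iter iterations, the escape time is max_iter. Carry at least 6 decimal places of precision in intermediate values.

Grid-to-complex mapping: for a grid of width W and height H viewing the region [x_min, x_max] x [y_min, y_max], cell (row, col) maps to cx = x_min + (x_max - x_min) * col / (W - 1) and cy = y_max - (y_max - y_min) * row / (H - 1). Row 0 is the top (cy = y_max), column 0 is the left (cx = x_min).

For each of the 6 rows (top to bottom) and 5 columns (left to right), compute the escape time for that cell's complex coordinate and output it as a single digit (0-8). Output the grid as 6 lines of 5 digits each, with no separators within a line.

Answer: 18888
15888
13678
13348
12335
12233

Derivation:
(row=0, col=0): c = -2.0000 + 0.0300i → escape time 1
(row=0, col=1): c = -1.5875 + 0.0300i → escape time 8
(row=0, col=2): c = -1.1750 + 0.0300i → escape time 8
(row=0, col=3): c = -0.7625 + 0.0300i → escape time 8
(row=0, col=4): c = -0.3500 + 0.0300i → escape time 8
(row=1, col=0): c = -2.0000 + -0.2160i → escape time 1
(row=1, col=1): c = -1.5875 + -0.2160i → escape time 5
(row=1, col=2): c = -1.1750 + -0.2160i → escape time 8
(row=1, col=3): c = -0.7625 + -0.2160i → escape time 8
(row=1, col=4): c = -0.3500 + -0.2160i → escape time 8
(row=2, col=0): c = -2.0000 + -0.4620i → escape time 1
(row=2, col=1): c = -1.5875 + -0.4620i → escape time 3
(row=2, col=2): c = -1.1750 + -0.4620i → escape time 6
(row=2, col=3): c = -0.7625 + -0.4620i → escape time 7
(row=2, col=4): c = -0.3500 + -0.4620i → escape time 8
(row=3, col=0): c = -2.0000 + -0.7080i → escape time 1
(row=3, col=1): c = -1.5875 + -0.7080i → escape time 3
(row=3, col=2): c = -1.1750 + -0.7080i → escape time 3
(row=3, col=3): c = -0.7625 + -0.7080i → escape time 4
(row=3, col=4): c = -0.3500 + -0.7080i → escape time 8
(row=4, col=0): c = -2.0000 + -0.9540i → escape time 1
(row=4, col=1): c = -1.5875 + -0.9540i → escape time 2
(row=4, col=2): c = -1.1750 + -0.9540i → escape time 3
(row=4, col=3): c = -0.7625 + -0.9540i → escape time 3
(row=4, col=4): c = -0.3500 + -0.9540i → escape time 5
(row=5, col=0): c = -2.0000 + -1.2000i → escape time 1
(row=5, col=1): c = -1.5875 + -1.2000i → escape time 2
(row=5, col=2): c = -1.1750 + -1.2000i → escape time 2
(row=5, col=3): c = -0.7625 + -1.2000i → escape time 3
(row=5, col=4): c = -0.3500 + -1.2000i → escape time 3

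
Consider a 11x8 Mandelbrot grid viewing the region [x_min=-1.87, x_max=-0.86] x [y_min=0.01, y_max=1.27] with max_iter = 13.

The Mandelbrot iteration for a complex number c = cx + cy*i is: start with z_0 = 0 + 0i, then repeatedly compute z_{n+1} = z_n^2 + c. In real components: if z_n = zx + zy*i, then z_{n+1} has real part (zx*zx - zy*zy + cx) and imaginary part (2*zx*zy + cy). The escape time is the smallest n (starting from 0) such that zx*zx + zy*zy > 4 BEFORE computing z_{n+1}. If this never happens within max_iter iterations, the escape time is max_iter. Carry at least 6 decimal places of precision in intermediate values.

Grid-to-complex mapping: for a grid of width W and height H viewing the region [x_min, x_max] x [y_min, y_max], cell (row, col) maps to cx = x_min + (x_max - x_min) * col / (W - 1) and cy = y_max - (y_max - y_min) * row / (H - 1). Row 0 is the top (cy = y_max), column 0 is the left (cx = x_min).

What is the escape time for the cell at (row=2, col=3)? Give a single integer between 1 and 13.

Answer: 3

Derivation:
z_0 = 0 + 0i, c = -1.5670 + 0.9100i
Iter 1: z = -1.5670 + 0.9100i, |z|^2 = 3.2836
Iter 2: z = 0.0604 + -1.9419i, |z|^2 = 3.7748
Iter 3: z = -5.3345 + 0.6755i, |z|^2 = 28.9130
Escaped at iteration 3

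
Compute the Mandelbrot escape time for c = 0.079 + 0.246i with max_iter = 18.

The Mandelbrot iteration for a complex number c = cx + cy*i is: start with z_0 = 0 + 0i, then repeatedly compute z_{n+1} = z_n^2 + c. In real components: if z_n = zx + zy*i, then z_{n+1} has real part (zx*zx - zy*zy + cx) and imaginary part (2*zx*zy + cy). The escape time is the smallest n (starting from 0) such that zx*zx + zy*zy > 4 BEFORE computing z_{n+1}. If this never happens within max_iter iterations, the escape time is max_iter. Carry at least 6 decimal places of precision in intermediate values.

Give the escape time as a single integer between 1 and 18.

z_0 = 0 + 0i, c = 0.0790 + 0.2460i
Iter 1: z = 0.0790 + 0.2460i, |z|^2 = 0.0668
Iter 2: z = 0.0247 + 0.2849i, |z|^2 = 0.0818
Iter 3: z = -0.0015 + 0.2601i, |z|^2 = 0.0676
Iter 4: z = 0.0114 + 0.2452i, |z|^2 = 0.0603
Iter 5: z = 0.0190 + 0.2516i, |z|^2 = 0.0636
Iter 6: z = 0.0161 + 0.2556i, |z|^2 = 0.0656
Iter 7: z = 0.0139 + 0.2542i, |z|^2 = 0.0648
Iter 8: z = 0.0146 + 0.2531i, |z|^2 = 0.0643
Iter 9: z = 0.0152 + 0.2534i, |z|^2 = 0.0644
Iter 10: z = 0.0150 + 0.2537i, |z|^2 = 0.0646
Iter 11: z = 0.0149 + 0.2536i, |z|^2 = 0.0645
Iter 12: z = 0.0149 + 0.2535i, |z|^2 = 0.0645
Iter 13: z = 0.0149 + 0.2536i, |z|^2 = 0.0645
Iter 14: z = 0.0149 + 0.2536i, |z|^2 = 0.0645
Iter 15: z = 0.0149 + 0.2536i, |z|^2 = 0.0645
Iter 16: z = 0.0149 + 0.2536i, |z|^2 = 0.0645
Iter 17: z = 0.0149 + 0.2536i, |z|^2 = 0.0645

Answer: 18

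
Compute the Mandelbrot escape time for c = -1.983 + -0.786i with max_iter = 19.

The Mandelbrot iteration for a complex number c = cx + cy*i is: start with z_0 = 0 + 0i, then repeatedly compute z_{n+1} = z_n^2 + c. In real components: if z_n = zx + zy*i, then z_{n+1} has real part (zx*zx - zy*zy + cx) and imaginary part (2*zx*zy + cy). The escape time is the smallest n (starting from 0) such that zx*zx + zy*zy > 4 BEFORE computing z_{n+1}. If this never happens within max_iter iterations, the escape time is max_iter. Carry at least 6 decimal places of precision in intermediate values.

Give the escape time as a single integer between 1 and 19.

z_0 = 0 + 0i, c = -1.9830 + -0.7860i
Iter 1: z = -1.9830 + -0.7860i, |z|^2 = 4.5501
Escaped at iteration 1

Answer: 1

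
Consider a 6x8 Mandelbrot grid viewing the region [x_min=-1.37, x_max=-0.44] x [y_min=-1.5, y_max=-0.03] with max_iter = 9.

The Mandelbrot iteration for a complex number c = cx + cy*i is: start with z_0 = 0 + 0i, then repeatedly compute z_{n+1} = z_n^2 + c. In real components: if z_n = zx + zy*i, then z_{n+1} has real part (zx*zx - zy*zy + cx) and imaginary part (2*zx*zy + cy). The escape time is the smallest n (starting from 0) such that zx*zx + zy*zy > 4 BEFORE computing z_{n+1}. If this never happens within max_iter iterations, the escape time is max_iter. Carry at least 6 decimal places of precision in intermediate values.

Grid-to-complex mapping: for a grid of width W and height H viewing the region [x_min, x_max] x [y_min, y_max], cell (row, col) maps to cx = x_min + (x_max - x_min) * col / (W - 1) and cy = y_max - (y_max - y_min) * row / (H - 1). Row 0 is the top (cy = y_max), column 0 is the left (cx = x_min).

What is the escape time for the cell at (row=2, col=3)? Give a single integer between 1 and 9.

Answer: 6

Derivation:
z_0 = 0 + 0i, c = -0.8120 + -0.4500i
Iter 1: z = -0.8120 + -0.4500i, |z|^2 = 0.8618
Iter 2: z = -0.3552 + 0.2808i, |z|^2 = 0.2050
Iter 3: z = -0.7647 + -0.6495i, |z|^2 = 1.0066
Iter 4: z = -0.6490 + 0.5433i, |z|^2 = 0.7164
Iter 5: z = -0.6860 + -1.1552i, |z|^2 = 1.8050
Iter 6: z = -1.6760 + 1.1348i, |z|^2 = 4.0967
Escaped at iteration 6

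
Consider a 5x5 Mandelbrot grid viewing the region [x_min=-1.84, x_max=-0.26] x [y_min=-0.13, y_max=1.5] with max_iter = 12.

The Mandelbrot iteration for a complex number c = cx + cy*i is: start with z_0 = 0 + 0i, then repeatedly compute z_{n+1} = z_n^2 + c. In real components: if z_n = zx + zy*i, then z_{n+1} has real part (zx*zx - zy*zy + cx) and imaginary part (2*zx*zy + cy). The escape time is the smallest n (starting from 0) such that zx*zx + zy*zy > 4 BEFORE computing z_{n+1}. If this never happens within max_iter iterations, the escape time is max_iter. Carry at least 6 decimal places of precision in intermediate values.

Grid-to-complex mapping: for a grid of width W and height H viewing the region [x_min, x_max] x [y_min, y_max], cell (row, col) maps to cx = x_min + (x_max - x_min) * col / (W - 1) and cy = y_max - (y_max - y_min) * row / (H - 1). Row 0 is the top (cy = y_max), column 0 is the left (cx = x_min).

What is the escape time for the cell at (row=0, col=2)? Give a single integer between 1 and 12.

Answer: 2

Derivation:
z_0 = 0 + 0i, c = -1.0500 + 1.5000i
Iter 1: z = -1.0500 + 1.5000i, |z|^2 = 3.3525
Iter 2: z = -2.1975 + -1.6500i, |z|^2 = 7.5515
Escaped at iteration 2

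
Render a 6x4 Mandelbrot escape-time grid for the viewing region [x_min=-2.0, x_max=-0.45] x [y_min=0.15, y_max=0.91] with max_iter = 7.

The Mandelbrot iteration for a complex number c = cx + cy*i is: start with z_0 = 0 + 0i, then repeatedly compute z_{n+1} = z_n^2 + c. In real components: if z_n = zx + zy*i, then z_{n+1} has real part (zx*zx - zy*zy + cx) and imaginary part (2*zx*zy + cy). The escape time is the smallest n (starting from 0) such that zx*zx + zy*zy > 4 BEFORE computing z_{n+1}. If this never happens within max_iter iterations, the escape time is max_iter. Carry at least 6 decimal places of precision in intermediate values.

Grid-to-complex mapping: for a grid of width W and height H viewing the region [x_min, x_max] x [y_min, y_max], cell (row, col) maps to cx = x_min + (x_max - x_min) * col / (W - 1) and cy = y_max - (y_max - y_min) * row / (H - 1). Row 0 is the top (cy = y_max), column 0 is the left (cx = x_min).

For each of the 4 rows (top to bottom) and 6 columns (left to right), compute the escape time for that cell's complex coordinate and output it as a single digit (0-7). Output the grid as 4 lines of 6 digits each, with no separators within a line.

Answer: 123345
133457
135777
147777

Derivation:
(row=0, col=0): c = -2.0000 + 0.9100i → escape time 1
(row=0, col=1): c = -1.6900 + 0.9100i → escape time 2
(row=0, col=2): c = -1.3800 + 0.9100i → escape time 3
(row=0, col=3): c = -1.0700 + 0.9100i → escape time 3
(row=0, col=4): c = -0.7600 + 0.9100i → escape time 4
(row=0, col=5): c = -0.4500 + 0.9100i → escape time 5
(row=1, col=0): c = -2.0000 + 0.6567i → escape time 1
(row=1, col=1): c = -1.6900 + 0.6567i → escape time 3
(row=1, col=2): c = -1.3800 + 0.6567i → escape time 3
(row=1, col=3): c = -1.0700 + 0.6567i → escape time 4
(row=1, col=4): c = -0.7600 + 0.6567i → escape time 5
(row=1, col=5): c = -0.4500 + 0.6567i → escape time 7
(row=2, col=0): c = -2.0000 + 0.4033i → escape time 1
(row=2, col=1): c = -1.6900 + 0.4033i → escape time 3
(row=2, col=2): c = -1.3800 + 0.4033i → escape time 5
(row=2, col=3): c = -1.0700 + 0.4033i → escape time 7
(row=2, col=4): c = -0.7600 + 0.4033i → escape time 7
(row=2, col=5): c = -0.4500 + 0.4033i → escape time 7
(row=3, col=0): c = -2.0000 + 0.1500i → escape time 1
(row=3, col=1): c = -1.6900 + 0.1500i → escape time 4
(row=3, col=2): c = -1.3800 + 0.1500i → escape time 7
(row=3, col=3): c = -1.0700 + 0.1500i → escape time 7
(row=3, col=4): c = -0.7600 + 0.1500i → escape time 7
(row=3, col=5): c = -0.4500 + 0.1500i → escape time 7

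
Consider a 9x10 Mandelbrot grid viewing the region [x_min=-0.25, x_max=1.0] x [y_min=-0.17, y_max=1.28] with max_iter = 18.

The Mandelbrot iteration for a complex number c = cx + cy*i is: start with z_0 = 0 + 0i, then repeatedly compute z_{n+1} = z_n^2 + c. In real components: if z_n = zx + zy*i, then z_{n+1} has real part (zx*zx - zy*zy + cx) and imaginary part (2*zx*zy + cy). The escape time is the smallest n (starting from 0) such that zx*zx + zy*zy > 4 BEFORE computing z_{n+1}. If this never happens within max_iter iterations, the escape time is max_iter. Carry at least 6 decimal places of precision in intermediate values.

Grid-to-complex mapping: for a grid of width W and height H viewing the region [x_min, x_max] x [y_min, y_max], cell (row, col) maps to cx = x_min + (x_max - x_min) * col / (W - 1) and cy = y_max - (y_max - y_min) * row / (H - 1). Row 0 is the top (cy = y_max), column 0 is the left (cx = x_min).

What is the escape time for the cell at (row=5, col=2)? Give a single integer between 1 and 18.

Answer: 18

Derivation:
z_0 = 0 + 0i, c = 0.0625 + 0.4744i
Iter 1: z = 0.0625 + 0.4744i, |z|^2 = 0.2290
Iter 2: z = -0.1587 + 0.5337i, |z|^2 = 0.3101
Iter 3: z = -0.1972 + 0.3050i, |z|^2 = 0.1319
Iter 4: z = 0.0083 + 0.3541i, |z|^2 = 0.1255
Iter 5: z = -0.0628 + 0.4804i, |z|^2 = 0.2347
Iter 6: z = -0.1643 + 0.4141i, |z|^2 = 0.1984
Iter 7: z = -0.0820 + 0.3384i, |z|^2 = 0.1212
Iter 8: z = -0.0453 + 0.4190i, |z|^2 = 0.1776
Iter 9: z = -0.1110 + 0.4365i, |z|^2 = 0.2028
Iter 10: z = -0.1157 + 0.3776i, |z|^2 = 0.1559
Iter 11: z = -0.0667 + 0.3871i, |z|^2 = 0.1543
Iter 12: z = -0.0829 + 0.4228i, |z|^2 = 0.1857
Iter 13: z = -0.1094 + 0.4044i, |z|^2 = 0.1755
Iter 14: z = -0.0890 + 0.3860i, |z|^2 = 0.1569
Iter 15: z = -0.0785 + 0.4057i, |z|^2 = 0.1708
Iter 16: z = -0.0959 + 0.4107i, |z|^2 = 0.1779
Iter 17: z = -0.0970 + 0.3956i, |z|^2 = 0.1659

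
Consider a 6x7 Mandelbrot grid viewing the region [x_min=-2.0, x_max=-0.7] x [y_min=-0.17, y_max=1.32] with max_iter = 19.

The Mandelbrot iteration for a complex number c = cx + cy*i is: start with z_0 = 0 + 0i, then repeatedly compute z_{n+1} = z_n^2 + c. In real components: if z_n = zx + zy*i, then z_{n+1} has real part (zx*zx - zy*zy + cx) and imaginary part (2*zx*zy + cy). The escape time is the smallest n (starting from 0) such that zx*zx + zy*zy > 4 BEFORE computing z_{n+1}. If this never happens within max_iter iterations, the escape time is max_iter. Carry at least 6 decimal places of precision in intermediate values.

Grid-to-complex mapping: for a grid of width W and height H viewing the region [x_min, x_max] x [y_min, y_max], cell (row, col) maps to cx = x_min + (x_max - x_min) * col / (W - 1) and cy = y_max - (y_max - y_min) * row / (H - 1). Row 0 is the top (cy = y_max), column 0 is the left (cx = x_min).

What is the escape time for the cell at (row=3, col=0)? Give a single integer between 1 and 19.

Answer: 1

Derivation:
z_0 = 0 + 0i, c = -2.0000 + 0.5750i
Iter 1: z = -2.0000 + 0.5750i, |z|^2 = 4.3306
Escaped at iteration 1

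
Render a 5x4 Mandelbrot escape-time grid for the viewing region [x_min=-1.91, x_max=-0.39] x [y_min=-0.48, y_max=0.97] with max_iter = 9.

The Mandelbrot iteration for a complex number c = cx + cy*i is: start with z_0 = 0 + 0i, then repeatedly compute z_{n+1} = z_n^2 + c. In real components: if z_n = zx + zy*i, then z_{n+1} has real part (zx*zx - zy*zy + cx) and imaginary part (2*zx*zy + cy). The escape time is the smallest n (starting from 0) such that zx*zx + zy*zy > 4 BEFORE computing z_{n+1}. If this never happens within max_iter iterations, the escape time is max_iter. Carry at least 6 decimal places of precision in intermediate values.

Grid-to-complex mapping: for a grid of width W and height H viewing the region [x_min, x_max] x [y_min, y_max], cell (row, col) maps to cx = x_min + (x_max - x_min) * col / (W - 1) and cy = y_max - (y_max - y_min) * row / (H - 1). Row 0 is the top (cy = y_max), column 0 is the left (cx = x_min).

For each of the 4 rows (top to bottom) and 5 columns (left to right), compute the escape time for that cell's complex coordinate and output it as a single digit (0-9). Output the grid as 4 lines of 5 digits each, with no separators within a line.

Answer: 12335
23569
99999
23569

Derivation:
(row=0, col=0): c = -1.9100 + 0.9700i → escape time 1
(row=0, col=1): c = -1.5300 + 0.9700i → escape time 2
(row=0, col=2): c = -1.1500 + 0.9700i → escape time 3
(row=0, col=3): c = -0.7700 + 0.9700i → escape time 3
(row=0, col=4): c = -0.3900 + 0.9700i → escape time 5
(row=1, col=0): c = -1.9100 + 0.4867i → escape time 2
(row=1, col=1): c = -1.5300 + 0.4867i → escape time 3
(row=1, col=2): c = -1.1500 + 0.4867i → escape time 5
(row=1, col=3): c = -0.7700 + 0.4867i → escape time 6
(row=1, col=4): c = -0.3900 + 0.4867i → escape time 9
(row=2, col=0): c = -1.9100 + 0.0033i → escape time 9
(row=2, col=1): c = -1.5300 + 0.0033i → escape time 9
(row=2, col=2): c = -1.1500 + 0.0033i → escape time 9
(row=2, col=3): c = -0.7700 + 0.0033i → escape time 9
(row=2, col=4): c = -0.3900 + 0.0033i → escape time 9
(row=3, col=0): c = -1.9100 + -0.4800i → escape time 2
(row=3, col=1): c = -1.5300 + -0.4800i → escape time 3
(row=3, col=2): c = -1.1500 + -0.4800i → escape time 5
(row=3, col=3): c = -0.7700 + -0.4800i → escape time 6
(row=3, col=4): c = -0.3900 + -0.4800i → escape time 9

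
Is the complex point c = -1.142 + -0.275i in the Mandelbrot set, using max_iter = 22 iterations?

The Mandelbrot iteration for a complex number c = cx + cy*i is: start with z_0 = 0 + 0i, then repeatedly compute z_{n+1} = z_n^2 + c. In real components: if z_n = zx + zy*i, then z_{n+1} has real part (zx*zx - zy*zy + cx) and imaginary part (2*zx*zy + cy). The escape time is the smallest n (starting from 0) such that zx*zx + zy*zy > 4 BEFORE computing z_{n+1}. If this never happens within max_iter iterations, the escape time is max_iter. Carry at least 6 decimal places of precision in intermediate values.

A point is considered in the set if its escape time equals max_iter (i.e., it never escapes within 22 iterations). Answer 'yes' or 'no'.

z_0 = 0 + 0i, c = -1.1420 + -0.2750i
Iter 1: z = -1.1420 + -0.2750i, |z|^2 = 1.3798
Iter 2: z = 0.0865 + 0.3531i, |z|^2 = 0.1322
Iter 3: z = -1.2592 + -0.2139i, |z|^2 = 1.6313
Iter 4: z = 0.3978 + 0.2636i, |z|^2 = 0.2278
Iter 5: z = -1.0533 + -0.0652i, |z|^2 = 1.1136
Iter 6: z = -0.0369 + -0.1376i, |z|^2 = 0.0203
Iter 7: z = -1.1596 + -0.2648i, |z|^2 = 1.4147
Iter 8: z = 0.1325 + 0.3392i, |z|^2 = 0.1326
Iter 9: z = -1.2395 + -0.1851i, |z|^2 = 1.5707
Iter 10: z = 0.3601 + 0.1840i, |z|^2 = 0.1635
Iter 11: z = -1.0462 + -0.1425i, |z|^2 = 1.1147
Iter 12: z = -0.0679 + 0.0231i, |z|^2 = 0.0051
Iter 13: z = -1.1379 + -0.2781i, |z|^2 = 1.3722
Iter 14: z = 0.0755 + 0.3580i, |z|^2 = 0.1339
Iter 15: z = -1.2645 + -0.2209i, |z|^2 = 1.6477
Iter 16: z = 0.4081 + 0.2837i, |z|^2 = 0.2470
Iter 17: z = -1.0560 + -0.0435i, |z|^2 = 1.1170
Iter 18: z = -0.0288 + -0.1832i, |z|^2 = 0.0344
Iter 19: z = -1.1747 + -0.2644i, |z|^2 = 1.4499
Iter 20: z = 0.1681 + 0.3463i, |z|^2 = 0.1482
Iter 21: z = -1.2337 + -0.1586i, |z|^2 = 1.5471
Did not escape in 22 iterations → in set

Answer: yes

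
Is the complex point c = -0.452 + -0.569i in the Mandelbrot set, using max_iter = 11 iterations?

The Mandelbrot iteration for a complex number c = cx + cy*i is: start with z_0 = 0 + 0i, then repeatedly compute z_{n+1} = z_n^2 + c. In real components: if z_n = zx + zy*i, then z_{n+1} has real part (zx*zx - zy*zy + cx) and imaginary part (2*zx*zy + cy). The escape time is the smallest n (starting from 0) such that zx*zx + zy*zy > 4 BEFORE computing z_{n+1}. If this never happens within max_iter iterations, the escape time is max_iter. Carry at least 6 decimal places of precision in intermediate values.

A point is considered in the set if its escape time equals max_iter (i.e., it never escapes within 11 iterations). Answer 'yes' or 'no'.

Answer: yes

Derivation:
z_0 = 0 + 0i, c = -0.4520 + -0.5690i
Iter 1: z = -0.4520 + -0.5690i, |z|^2 = 0.5281
Iter 2: z = -0.5715 + -0.0546i, |z|^2 = 0.3295
Iter 3: z = -0.1284 + -0.5066i, |z|^2 = 0.2731
Iter 4: z = -0.6921 + -0.4389i, |z|^2 = 0.6717
Iter 5: z = -0.1656 + 0.0385i, |z|^2 = 0.0289
Iter 6: z = -0.4261 + -0.5818i, |z|^2 = 0.5200
Iter 7: z = -0.6089 + -0.0733i, |z|^2 = 0.3761
Iter 8: z = -0.0866 + -0.4798i, |z|^2 = 0.2377
Iter 9: z = -0.6747 + -0.4859i, |z|^2 = 0.6913
Iter 10: z = -0.2329 + 0.0867i, |z|^2 = 0.0618
Did not escape in 11 iterations → in set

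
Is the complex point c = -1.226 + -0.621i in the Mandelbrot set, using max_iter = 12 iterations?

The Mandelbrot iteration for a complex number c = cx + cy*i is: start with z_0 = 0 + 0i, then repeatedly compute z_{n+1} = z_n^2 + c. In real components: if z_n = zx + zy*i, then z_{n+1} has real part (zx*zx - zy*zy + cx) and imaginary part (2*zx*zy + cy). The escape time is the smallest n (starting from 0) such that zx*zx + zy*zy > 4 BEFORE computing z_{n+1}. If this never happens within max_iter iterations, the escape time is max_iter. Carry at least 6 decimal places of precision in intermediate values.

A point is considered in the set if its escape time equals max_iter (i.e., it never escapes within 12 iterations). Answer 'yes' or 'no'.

Answer: no

Derivation:
z_0 = 0 + 0i, c = -1.2260 + -0.6210i
Iter 1: z = -1.2260 + -0.6210i, |z|^2 = 1.8887
Iter 2: z = -0.1086 + 0.9017i, |z|^2 = 0.8248
Iter 3: z = -2.0273 + -0.8168i, |z|^2 = 4.7769
Escaped at iteration 3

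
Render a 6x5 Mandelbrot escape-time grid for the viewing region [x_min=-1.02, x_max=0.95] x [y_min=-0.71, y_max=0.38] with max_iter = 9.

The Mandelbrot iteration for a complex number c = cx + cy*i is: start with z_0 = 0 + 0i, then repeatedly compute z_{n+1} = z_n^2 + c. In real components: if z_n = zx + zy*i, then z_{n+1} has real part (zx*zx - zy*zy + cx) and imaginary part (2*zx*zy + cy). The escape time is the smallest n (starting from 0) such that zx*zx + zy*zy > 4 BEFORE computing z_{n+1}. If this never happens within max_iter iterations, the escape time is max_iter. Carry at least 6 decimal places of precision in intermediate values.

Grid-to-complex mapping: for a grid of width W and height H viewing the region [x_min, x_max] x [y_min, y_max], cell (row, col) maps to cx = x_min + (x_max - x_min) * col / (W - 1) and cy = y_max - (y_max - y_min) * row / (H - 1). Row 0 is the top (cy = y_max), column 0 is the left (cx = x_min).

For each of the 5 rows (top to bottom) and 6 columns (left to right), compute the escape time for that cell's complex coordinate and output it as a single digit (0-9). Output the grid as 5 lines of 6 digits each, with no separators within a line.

(row=0, col=0): c = -1.0200 + 0.3800i → escape time 9
(row=0, col=1): c = -0.6260 + 0.3800i → escape time 9
(row=0, col=2): c = -0.2320 + 0.3800i → escape time 9
(row=0, col=3): c = 0.1620 + 0.3800i → escape time 9
(row=0, col=4): c = 0.5560 + 0.3800i → escape time 4
(row=0, col=5): c = 0.9500 + 0.3800i → escape time 2
(row=1, col=0): c = -1.0200 + 0.1075i → escape time 9
(row=1, col=1): c = -0.6260 + 0.1075i → escape time 9
(row=1, col=2): c = -0.2320 + 0.1075i → escape time 9
(row=1, col=3): c = 0.1620 + 0.1075i → escape time 9
(row=1, col=4): c = 0.5560 + 0.1075i → escape time 4
(row=1, col=5): c = 0.9500 + 0.1075i → escape time 3
(row=2, col=0): c = -1.0200 + -0.1650i → escape time 9
(row=2, col=1): c = -0.6260 + -0.1650i → escape time 9
(row=2, col=2): c = -0.2320 + -0.1650i → escape time 9
(row=2, col=3): c = 0.1620 + -0.1650i → escape time 9
(row=2, col=4): c = 0.5560 + -0.1650i → escape time 4
(row=2, col=5): c = 0.9500 + -0.1650i → escape time 3
(row=3, col=0): c = -1.0200 + -0.4375i → escape time 5
(row=3, col=1): c = -0.6260 + -0.4375i → escape time 9
(row=3, col=2): c = -0.2320 + -0.4375i → escape time 9
(row=3, col=3): c = 0.1620 + -0.4375i → escape time 9
(row=3, col=4): c = 0.5560 + -0.4375i → escape time 4
(row=3, col=5): c = 0.9500 + -0.4375i → escape time 2
(row=4, col=0): c = -1.0200 + -0.7100i → escape time 4
(row=4, col=1): c = -0.6260 + -0.7100i → escape time 6
(row=4, col=2): c = -0.2320 + -0.7100i → escape time 9
(row=4, col=3): c = 0.1620 + -0.7100i → escape time 7
(row=4, col=4): c = 0.5560 + -0.7100i → escape time 3
(row=4, col=5): c = 0.9500 + -0.7100i → escape time 2

Answer: 999942
999943
999943
599942
469732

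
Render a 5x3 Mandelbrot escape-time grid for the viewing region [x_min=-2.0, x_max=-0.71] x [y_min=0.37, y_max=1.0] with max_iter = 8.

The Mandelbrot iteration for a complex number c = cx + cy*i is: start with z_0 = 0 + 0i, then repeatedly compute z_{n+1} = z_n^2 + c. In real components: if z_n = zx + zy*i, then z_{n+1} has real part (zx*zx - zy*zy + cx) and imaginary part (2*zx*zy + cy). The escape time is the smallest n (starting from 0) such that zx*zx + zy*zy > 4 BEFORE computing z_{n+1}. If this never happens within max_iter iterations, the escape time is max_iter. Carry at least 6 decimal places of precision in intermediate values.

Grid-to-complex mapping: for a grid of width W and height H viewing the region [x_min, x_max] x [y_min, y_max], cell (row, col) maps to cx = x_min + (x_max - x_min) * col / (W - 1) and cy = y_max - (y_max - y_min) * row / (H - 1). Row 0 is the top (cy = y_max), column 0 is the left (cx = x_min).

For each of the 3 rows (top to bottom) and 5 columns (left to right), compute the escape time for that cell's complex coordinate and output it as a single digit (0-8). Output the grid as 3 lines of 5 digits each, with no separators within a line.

(row=0, col=0): c = -2.0000 + 1.0000i → escape time 1
(row=0, col=1): c = -1.6775 + 1.0000i → escape time 2
(row=0, col=2): c = -1.3550 + 1.0000i → escape time 3
(row=0, col=3): c = -1.0325 + 1.0000i → escape time 3
(row=0, col=4): c = -0.7100 + 1.0000i → escape time 3
(row=1, col=0): c = -2.0000 + 0.6850i → escape time 1
(row=1, col=1): c = -1.6775 + 0.6850i → escape time 3
(row=1, col=2): c = -1.3550 + 0.6850i → escape time 3
(row=1, col=3): c = -1.0325 + 0.6850i → escape time 4
(row=1, col=4): c = -0.7100 + 0.6850i → escape time 5
(row=2, col=0): c = -2.0000 + 0.3700i → escape time 1
(row=2, col=1): c = -1.6775 + 0.3700i → escape time 4
(row=2, col=2): c = -1.3550 + 0.3700i → escape time 6
(row=2, col=3): c = -1.0325 + 0.3700i → escape time 8
(row=2, col=4): c = -0.7100 + 0.3700i → escape time 8

Answer: 12333
13345
14688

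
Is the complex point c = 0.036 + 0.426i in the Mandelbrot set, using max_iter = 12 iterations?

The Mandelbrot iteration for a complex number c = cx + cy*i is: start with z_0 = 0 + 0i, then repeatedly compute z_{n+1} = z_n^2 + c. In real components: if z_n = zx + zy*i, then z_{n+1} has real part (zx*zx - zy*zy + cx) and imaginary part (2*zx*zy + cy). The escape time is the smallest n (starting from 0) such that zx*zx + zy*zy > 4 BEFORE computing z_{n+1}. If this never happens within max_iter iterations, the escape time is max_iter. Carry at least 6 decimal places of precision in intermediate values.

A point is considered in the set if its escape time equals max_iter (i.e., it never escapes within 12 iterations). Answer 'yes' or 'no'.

z_0 = 0 + 0i, c = 0.0360 + 0.4260i
Iter 1: z = 0.0360 + 0.4260i, |z|^2 = 0.1828
Iter 2: z = -0.1442 + 0.4567i, |z|^2 = 0.2293
Iter 3: z = -0.1518 + 0.2943i, |z|^2 = 0.1097
Iter 4: z = -0.0276 + 0.3367i, |z|^2 = 0.1141
Iter 5: z = -0.0766 + 0.4074i, |z|^2 = 0.1719
Iter 6: z = -0.1241 + 0.3636i, |z|^2 = 0.1476
Iter 7: z = -0.0808 + 0.3357i, |z|^2 = 0.1192
Iter 8: z = -0.0702 + 0.3717i, |z|^2 = 0.1431
Iter 9: z = -0.0973 + 0.3738i, |z|^2 = 0.1492
Iter 10: z = -0.0943 + 0.3533i, |z|^2 = 0.1337
Iter 11: z = -0.0799 + 0.3594i, |z|^2 = 0.1355
Did not escape in 12 iterations → in set

Answer: yes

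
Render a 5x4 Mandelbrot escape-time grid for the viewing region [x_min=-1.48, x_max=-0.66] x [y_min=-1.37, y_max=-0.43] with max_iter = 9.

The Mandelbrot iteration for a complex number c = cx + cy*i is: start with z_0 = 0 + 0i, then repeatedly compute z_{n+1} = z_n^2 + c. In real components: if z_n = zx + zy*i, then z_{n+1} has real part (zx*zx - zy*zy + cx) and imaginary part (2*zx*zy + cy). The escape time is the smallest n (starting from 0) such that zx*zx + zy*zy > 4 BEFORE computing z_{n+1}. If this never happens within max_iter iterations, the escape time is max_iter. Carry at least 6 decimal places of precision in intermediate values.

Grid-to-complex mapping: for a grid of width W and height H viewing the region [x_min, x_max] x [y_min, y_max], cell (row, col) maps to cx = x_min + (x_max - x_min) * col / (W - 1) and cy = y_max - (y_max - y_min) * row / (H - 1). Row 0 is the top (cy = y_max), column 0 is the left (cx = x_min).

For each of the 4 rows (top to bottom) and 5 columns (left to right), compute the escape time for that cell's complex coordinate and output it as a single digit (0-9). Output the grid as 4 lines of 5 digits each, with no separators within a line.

Answer: 49669
33345
23333
12222

Derivation:
(row=0, col=0): c = -1.4800 + -0.4300i → escape time 4
(row=0, col=1): c = -1.2750 + -0.4300i → escape time 9
(row=0, col=2): c = -1.0700 + -0.4300i → escape time 6
(row=0, col=3): c = -0.8650 + -0.4300i → escape time 6
(row=0, col=4): c = -0.6600 + -0.4300i → escape time 9
(row=1, col=0): c = -1.4800 + -0.7433i → escape time 3
(row=1, col=1): c = -1.2750 + -0.7433i → escape time 3
(row=1, col=2): c = -1.0700 + -0.7433i → escape time 3
(row=1, col=3): c = -0.8650 + -0.7433i → escape time 4
(row=1, col=4): c = -0.6600 + -0.7433i → escape time 5
(row=2, col=0): c = -1.4800 + -1.0567i → escape time 2
(row=2, col=1): c = -1.2750 + -1.0567i → escape time 3
(row=2, col=2): c = -1.0700 + -1.0567i → escape time 3
(row=2, col=3): c = -0.8650 + -1.0567i → escape time 3
(row=2, col=4): c = -0.6600 + -1.0567i → escape time 3
(row=3, col=0): c = -1.4800 + -1.3700i → escape time 1
(row=3, col=1): c = -1.2750 + -1.3700i → escape time 2
(row=3, col=2): c = -1.0700 + -1.3700i → escape time 2
(row=3, col=3): c = -0.8650 + -1.3700i → escape time 2
(row=3, col=4): c = -0.6600 + -1.3700i → escape time 2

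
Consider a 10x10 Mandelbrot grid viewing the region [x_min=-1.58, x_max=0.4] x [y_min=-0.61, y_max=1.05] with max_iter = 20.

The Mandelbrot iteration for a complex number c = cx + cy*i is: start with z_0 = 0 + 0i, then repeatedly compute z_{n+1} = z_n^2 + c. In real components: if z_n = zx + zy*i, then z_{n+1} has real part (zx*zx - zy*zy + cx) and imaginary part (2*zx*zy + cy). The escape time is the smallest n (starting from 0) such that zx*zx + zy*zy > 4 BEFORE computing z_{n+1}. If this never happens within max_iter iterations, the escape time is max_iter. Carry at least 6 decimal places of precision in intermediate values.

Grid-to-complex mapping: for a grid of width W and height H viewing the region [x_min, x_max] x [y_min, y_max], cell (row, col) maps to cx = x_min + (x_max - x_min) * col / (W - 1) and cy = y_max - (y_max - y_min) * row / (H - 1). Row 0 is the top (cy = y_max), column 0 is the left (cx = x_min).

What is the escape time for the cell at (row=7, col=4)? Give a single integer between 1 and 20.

z_0 = 0 + 0i, c = -0.7000 + -0.2411i
Iter 1: z = -0.7000 + -0.2411i, |z|^2 = 0.5481
Iter 2: z = -0.2681 + 0.0964i, |z|^2 = 0.0812
Iter 3: z = -0.6374 + -0.2928i, |z|^2 = 0.4920
Iter 4: z = -0.3795 + 0.1322i, |z|^2 = 0.1615
Iter 5: z = -0.5735 + -0.3414i, |z|^2 = 0.4455
Iter 6: z = -0.4877 + 0.1505i, |z|^2 = 0.2605
Iter 7: z = -0.4848 + -0.3879i, |z|^2 = 0.3855
Iter 8: z = -0.6154 + 0.1350i, |z|^2 = 0.3970
Iter 9: z = -0.3395 + -0.4073i, |z|^2 = 0.2811
Iter 10: z = -0.7507 + 0.0354i, |z|^2 = 0.5647
Iter 11: z = -0.1378 + -0.2943i, |z|^2 = 0.1056
Iter 12: z = -0.7676 + -0.1600i, |z|^2 = 0.6148
Iter 13: z = -0.1364 + 0.0046i, |z|^2 = 0.0186
Iter 14: z = -0.6814 + -0.2424i, |z|^2 = 0.5231
Iter 15: z = -0.2944 + 0.0892i, |z|^2 = 0.0946
Iter 16: z = -0.6213 + -0.2936i, |z|^2 = 0.4722
Iter 17: z = -0.4002 + 0.1237i, |z|^2 = 0.1755
Iter 18: z = -0.5551 + -0.3402i, |z|^2 = 0.4239
Iter 19: z = -0.5075 + 0.1365i, |z|^2 = 0.2762

Answer: 20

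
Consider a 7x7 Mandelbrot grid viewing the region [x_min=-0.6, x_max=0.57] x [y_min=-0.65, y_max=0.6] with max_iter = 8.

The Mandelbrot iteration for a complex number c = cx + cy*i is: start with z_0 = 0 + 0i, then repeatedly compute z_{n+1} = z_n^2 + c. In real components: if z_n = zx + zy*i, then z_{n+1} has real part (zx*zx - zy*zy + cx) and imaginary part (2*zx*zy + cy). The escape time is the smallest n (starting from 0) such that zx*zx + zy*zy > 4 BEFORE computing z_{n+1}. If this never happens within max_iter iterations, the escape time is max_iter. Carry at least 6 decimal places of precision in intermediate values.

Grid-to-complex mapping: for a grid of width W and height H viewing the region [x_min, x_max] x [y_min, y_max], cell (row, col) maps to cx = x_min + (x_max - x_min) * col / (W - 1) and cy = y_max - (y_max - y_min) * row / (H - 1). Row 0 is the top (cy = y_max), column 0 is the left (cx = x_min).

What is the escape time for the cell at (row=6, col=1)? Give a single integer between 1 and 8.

z_0 = 0 + 0i, c = -0.4050 + -0.6500i
Iter 1: z = -0.4050 + -0.6500i, |z|^2 = 0.5865
Iter 2: z = -0.6635 + -0.1235i, |z|^2 = 0.4555
Iter 3: z = 0.0199 + -0.4861i, |z|^2 = 0.2367
Iter 4: z = -0.6409 + -0.6694i, |z|^2 = 0.8589
Iter 5: z = -0.4423 + 0.2081i, |z|^2 = 0.2389
Iter 6: z = -0.2526 + -0.8340i, |z|^2 = 0.7595
Iter 7: z = -1.0368 + -0.2286i, |z|^2 = 1.1272

Answer: 8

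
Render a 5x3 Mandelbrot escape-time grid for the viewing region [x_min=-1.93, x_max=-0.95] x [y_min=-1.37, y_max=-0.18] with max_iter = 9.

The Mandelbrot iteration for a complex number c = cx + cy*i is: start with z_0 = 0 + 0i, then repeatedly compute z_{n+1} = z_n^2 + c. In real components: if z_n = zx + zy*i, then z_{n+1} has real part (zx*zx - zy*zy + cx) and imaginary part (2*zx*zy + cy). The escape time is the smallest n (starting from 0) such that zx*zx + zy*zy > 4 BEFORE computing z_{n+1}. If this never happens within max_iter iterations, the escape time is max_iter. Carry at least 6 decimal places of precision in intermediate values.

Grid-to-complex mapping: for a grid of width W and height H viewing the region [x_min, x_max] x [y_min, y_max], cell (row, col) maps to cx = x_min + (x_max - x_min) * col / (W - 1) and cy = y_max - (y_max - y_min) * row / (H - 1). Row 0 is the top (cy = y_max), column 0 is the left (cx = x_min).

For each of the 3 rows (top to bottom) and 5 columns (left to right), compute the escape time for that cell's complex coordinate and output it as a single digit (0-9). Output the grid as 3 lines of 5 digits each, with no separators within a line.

Answer: 44699
13334
11222

Derivation:
(row=0, col=0): c = -1.9300 + -0.1800i → escape time 4
(row=0, col=1): c = -1.6850 + -0.1800i → escape time 4
(row=0, col=2): c = -1.4400 + -0.1800i → escape time 6
(row=0, col=3): c = -1.1950 + -0.1800i → escape time 9
(row=0, col=4): c = -0.9500 + -0.1800i → escape time 9
(row=1, col=0): c = -1.9300 + -0.7750i → escape time 1
(row=1, col=1): c = -1.6850 + -0.7750i → escape time 3
(row=1, col=2): c = -1.4400 + -0.7750i → escape time 3
(row=1, col=3): c = -1.1950 + -0.7750i → escape time 3
(row=1, col=4): c = -0.9500 + -0.7750i → escape time 4
(row=2, col=0): c = -1.9300 + -1.3700i → escape time 1
(row=2, col=1): c = -1.6850 + -1.3700i → escape time 1
(row=2, col=2): c = -1.4400 + -1.3700i → escape time 2
(row=2, col=3): c = -1.1950 + -1.3700i → escape time 2
(row=2, col=4): c = -0.9500 + -1.3700i → escape time 2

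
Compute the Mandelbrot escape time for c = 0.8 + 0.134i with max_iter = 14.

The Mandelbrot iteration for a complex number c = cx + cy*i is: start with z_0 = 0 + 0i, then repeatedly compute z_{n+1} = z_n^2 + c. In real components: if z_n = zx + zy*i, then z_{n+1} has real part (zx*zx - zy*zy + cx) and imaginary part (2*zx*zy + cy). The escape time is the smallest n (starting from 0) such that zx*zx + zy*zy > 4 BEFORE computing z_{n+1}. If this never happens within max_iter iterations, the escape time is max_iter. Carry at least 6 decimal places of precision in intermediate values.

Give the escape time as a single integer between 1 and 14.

Answer: 3

Derivation:
z_0 = 0 + 0i, c = 0.8000 + 0.1340i
Iter 1: z = 0.8000 + 0.1340i, |z|^2 = 0.6580
Iter 2: z = 1.4220 + 0.3484i, |z|^2 = 2.1436
Iter 3: z = 2.7008 + 1.1249i, |z|^2 = 8.5598
Escaped at iteration 3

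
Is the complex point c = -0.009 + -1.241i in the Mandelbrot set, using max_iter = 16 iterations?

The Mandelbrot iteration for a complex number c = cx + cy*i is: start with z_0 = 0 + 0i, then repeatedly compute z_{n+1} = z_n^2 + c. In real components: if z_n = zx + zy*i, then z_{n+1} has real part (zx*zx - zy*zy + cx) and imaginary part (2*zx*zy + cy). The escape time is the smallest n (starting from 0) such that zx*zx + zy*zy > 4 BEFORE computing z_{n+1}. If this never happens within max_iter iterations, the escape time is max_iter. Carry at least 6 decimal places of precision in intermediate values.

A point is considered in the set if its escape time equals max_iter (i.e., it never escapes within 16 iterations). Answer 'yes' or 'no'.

z_0 = 0 + 0i, c = -0.0090 + -1.2410i
Iter 1: z = -0.0090 + -1.2410i, |z|^2 = 1.5402
Iter 2: z = -1.5490 + -1.2187i, |z|^2 = 3.8845
Iter 3: z = 0.9053 + 2.5344i, |z|^2 = 7.2428
Escaped at iteration 3

Answer: no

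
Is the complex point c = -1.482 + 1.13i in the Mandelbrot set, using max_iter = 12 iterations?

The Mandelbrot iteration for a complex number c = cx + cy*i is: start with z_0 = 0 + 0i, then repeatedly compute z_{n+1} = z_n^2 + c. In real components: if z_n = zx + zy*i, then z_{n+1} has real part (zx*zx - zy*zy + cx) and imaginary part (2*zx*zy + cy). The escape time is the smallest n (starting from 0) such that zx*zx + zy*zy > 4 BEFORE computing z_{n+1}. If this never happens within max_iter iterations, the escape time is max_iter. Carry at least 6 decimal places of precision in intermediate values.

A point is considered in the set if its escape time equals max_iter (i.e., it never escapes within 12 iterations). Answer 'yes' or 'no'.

Answer: no

Derivation:
z_0 = 0 + 0i, c = -1.4820 + 1.1300i
Iter 1: z = -1.4820 + 1.1300i, |z|^2 = 3.4732
Iter 2: z = -0.5626 + -2.2193i, |z|^2 = 5.2419
Escaped at iteration 2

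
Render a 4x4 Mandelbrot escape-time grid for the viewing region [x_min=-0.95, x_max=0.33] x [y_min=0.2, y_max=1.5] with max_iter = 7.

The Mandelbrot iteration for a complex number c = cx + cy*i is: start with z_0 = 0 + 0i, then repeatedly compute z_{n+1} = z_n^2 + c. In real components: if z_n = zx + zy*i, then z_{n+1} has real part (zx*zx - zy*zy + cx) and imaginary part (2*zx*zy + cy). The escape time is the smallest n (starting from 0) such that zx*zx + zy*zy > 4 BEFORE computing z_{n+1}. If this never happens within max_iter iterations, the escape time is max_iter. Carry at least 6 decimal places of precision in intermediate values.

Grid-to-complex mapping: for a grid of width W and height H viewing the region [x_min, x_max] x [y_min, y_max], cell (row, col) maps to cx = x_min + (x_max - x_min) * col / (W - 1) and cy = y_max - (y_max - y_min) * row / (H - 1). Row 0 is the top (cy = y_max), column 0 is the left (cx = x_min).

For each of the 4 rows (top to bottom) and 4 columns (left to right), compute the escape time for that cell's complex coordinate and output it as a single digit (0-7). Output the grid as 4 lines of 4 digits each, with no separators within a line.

(row=0, col=0): c = -0.9500 + 1.5000i → escape time 2
(row=0, col=1): c = -0.5233 + 1.5000i → escape time 2
(row=0, col=2): c = -0.0967 + 1.5000i → escape time 2
(row=0, col=3): c = 0.3300 + 1.5000i → escape time 2
(row=1, col=0): c = -0.9500 + 1.0667i → escape time 3
(row=1, col=1): c = -0.5233 + 1.0667i → escape time 4
(row=1, col=2): c = -0.0967 + 1.0667i → escape time 6
(row=1, col=3): c = 0.3300 + 1.0667i → escape time 3
(row=2, col=0): c = -0.9500 + 0.6333i → escape time 4
(row=2, col=1): c = -0.5233 + 0.6333i → escape time 7
(row=2, col=2): c = -0.0967 + 0.6333i → escape time 7
(row=2, col=3): c = 0.3300 + 0.6333i → escape time 7
(row=3, col=0): c = -0.9500 + 0.2000i → escape time 7
(row=3, col=1): c = -0.5233 + 0.2000i → escape time 7
(row=3, col=2): c = -0.0967 + 0.2000i → escape time 7
(row=3, col=3): c = 0.3300 + 0.2000i → escape time 7

Answer: 2222
3463
4777
7777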